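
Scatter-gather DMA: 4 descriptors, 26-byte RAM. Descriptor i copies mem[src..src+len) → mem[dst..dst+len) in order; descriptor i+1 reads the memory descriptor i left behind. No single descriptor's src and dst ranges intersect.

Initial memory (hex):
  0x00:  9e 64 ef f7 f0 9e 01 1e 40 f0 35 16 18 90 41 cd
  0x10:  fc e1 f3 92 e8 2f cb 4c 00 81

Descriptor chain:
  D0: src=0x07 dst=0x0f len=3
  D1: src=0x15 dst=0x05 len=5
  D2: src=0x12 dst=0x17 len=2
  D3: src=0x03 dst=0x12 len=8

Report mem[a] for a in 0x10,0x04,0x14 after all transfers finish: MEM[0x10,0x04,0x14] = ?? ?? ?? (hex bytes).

MEM[0x10,0x04,0x14] = 40 f0 2f

[0] 0x07->0x0f len=3 : 1e 40 f0
[1] 0x15->0x05 len=5 : 2f cb 4c 00 81
[2] 0x12->0x17 len=2 : f3 92
[3] 0x03->0x12 len=8 : f7 f0 2f cb 4c 00 81 35
query mem[0x10]=0x40, mem[0x04]=0xf0, mem[0x14]=0x2f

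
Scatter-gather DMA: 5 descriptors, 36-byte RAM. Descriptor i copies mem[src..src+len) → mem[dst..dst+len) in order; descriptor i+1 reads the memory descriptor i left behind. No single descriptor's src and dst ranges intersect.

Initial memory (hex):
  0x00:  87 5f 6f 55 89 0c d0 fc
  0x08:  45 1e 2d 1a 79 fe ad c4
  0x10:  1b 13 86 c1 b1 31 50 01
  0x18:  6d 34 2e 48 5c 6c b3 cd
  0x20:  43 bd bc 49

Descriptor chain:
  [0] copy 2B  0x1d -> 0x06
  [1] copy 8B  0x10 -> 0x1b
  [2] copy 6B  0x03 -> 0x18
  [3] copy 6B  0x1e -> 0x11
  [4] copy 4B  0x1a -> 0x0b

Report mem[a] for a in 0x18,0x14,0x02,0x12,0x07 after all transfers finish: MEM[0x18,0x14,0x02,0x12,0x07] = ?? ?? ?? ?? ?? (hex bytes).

MEM[0x18,0x14,0x02,0x12,0x07] = 55 50 6f b1 b3

[0] 0x1d->0x06 len=2 : 6c b3
[1] 0x10->0x1b len=8 : 1b 13 86 c1 b1 31 50 01
[2] 0x03->0x18 len=6 : 55 89 0c 6c b3 45
[3] 0x1e->0x11 len=6 : c1 b1 31 50 01 49
[4] 0x1a->0x0b len=4 : 0c 6c b3 45
query mem[0x18]=0x55, mem[0x14]=0x50, mem[0x02]=0x6f, mem[0x12]=0xb1, mem[0x07]=0xb3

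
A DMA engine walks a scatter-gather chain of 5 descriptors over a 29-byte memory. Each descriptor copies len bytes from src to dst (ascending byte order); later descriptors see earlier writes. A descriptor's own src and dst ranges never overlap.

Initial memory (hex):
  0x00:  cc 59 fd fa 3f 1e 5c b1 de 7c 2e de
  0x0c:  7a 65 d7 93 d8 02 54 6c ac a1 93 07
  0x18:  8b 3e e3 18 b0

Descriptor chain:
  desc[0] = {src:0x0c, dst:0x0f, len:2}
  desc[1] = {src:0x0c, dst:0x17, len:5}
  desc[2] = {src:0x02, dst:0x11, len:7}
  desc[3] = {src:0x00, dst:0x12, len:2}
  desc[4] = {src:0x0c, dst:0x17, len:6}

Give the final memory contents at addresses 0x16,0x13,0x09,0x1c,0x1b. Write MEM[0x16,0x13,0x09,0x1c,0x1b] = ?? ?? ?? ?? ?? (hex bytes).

[0] 0x0c->0x0f len=2 : 7a 65
[1] 0x0c->0x17 len=5 : 7a 65 d7 7a 65
[2] 0x02->0x11 len=7 : fd fa 3f 1e 5c b1 de
[3] 0x00->0x12 len=2 : cc 59
[4] 0x0c->0x17 len=6 : 7a 65 d7 7a 65 fd
query mem[0x16]=0xb1, mem[0x13]=0x59, mem[0x09]=0x7c, mem[0x1c]=0xfd, mem[0x1b]=0x65

MEM[0x16,0x13,0x09,0x1c,0x1b] = b1 59 7c fd 65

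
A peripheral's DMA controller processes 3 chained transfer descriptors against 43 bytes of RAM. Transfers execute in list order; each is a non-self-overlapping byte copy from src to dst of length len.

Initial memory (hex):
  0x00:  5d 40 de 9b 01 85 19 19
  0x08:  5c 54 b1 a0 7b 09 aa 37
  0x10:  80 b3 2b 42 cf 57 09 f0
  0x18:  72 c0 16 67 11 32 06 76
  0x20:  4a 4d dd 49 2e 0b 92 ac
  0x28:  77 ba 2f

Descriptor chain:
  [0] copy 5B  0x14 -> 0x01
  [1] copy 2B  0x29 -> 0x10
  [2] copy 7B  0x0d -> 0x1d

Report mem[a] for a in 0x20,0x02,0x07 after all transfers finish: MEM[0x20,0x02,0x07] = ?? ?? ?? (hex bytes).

MEM[0x20,0x02,0x07] = ba 57 19

[0] 0x14->0x01 len=5 : cf 57 09 f0 72
[1] 0x29->0x10 len=2 : ba 2f
[2] 0x0d->0x1d len=7 : 09 aa 37 ba 2f 2b 42
query mem[0x20]=0xba, mem[0x02]=0x57, mem[0x07]=0x19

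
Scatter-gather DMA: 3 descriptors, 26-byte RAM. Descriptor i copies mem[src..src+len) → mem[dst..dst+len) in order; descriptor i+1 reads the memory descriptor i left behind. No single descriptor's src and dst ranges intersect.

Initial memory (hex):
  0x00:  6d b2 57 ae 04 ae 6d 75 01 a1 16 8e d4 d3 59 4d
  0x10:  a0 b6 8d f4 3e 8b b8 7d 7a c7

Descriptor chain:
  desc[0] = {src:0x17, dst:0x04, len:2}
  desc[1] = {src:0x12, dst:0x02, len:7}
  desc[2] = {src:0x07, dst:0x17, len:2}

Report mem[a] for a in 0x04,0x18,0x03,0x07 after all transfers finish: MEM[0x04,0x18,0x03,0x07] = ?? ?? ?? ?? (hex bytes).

#0 dst[0x04+2] := {0x7d,0x7a}
#1 dst[0x02+7] := {0x8d,0xf4,0x3e,0x8b,0xb8,0x7d,0x7a}
#2 dst[0x17+2] := {0x7d,0x7a}
query mem[0x04]=0x3e, mem[0x18]=0x7a, mem[0x03]=0xf4, mem[0x07]=0x7d

MEM[0x04,0x18,0x03,0x07] = 3e 7a f4 7d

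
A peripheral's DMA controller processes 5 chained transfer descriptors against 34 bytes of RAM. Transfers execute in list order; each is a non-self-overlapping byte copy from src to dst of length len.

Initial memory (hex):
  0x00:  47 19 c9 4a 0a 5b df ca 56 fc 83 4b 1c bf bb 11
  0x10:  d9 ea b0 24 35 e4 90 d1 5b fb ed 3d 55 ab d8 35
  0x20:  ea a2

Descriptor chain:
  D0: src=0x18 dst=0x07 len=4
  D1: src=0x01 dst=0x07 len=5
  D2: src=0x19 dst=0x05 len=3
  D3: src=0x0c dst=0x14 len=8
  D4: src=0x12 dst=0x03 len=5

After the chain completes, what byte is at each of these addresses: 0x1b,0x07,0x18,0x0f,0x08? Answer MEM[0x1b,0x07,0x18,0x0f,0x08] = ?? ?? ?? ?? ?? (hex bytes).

MEM[0x1b,0x07,0x18,0x0f,0x08] = 24 bb d9 11 c9

D0: mem[0x07..0x0a] <- [5b fb ed 3d]
D1: mem[0x07..0x0b] <- [19 c9 4a 0a 5b]
D2: mem[0x05..0x07] <- [fb ed 3d]
D3: mem[0x14..0x1b] <- [1c bf bb 11 d9 ea b0 24]
D4: mem[0x03..0x07] <- [b0 24 1c bf bb]
query mem[0x1b]=0x24, mem[0x07]=0xbb, mem[0x18]=0xd9, mem[0x0f]=0x11, mem[0x08]=0xc9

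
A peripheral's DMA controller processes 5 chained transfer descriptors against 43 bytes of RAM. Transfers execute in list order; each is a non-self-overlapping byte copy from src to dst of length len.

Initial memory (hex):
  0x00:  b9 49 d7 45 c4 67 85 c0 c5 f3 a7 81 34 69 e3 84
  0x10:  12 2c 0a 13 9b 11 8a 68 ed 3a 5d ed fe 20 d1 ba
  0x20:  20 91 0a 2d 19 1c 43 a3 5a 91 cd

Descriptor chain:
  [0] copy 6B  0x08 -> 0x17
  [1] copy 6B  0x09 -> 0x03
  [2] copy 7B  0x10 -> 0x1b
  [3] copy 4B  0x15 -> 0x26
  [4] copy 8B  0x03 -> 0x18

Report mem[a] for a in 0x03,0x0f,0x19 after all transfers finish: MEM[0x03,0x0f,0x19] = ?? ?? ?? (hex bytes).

[0] 0x08->0x17 len=6 : c5 f3 a7 81 34 69
[1] 0x09->0x03 len=6 : f3 a7 81 34 69 e3
[2] 0x10->0x1b len=7 : 12 2c 0a 13 9b 11 8a
[3] 0x15->0x26 len=4 : 11 8a c5 f3
[4] 0x03->0x18 len=8 : f3 a7 81 34 69 e3 f3 a7
query mem[0x03]=0xf3, mem[0x0f]=0x84, mem[0x19]=0xa7

MEM[0x03,0x0f,0x19] = f3 84 a7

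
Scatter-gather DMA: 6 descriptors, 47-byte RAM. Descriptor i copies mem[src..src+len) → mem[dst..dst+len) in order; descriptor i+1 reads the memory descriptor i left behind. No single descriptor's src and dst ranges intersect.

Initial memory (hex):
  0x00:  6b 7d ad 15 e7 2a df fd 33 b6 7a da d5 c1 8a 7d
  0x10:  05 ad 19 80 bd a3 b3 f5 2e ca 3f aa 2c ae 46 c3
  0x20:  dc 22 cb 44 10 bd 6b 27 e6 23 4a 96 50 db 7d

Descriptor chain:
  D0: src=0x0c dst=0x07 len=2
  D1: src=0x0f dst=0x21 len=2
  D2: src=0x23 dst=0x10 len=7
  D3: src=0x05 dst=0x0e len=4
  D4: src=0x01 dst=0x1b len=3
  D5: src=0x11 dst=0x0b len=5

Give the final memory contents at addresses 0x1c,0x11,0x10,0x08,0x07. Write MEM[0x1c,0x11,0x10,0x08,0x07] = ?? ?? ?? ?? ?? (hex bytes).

D0: mem[0x07..0x08] <- [d5 c1]
D1: mem[0x21..0x22] <- [7d 05]
D2: mem[0x10..0x16] <- [44 10 bd 6b 27 e6 23]
D3: mem[0x0e..0x11] <- [2a df d5 c1]
D4: mem[0x1b..0x1d] <- [7d ad 15]
D5: mem[0x0b..0x0f] <- [c1 bd 6b 27 e6]
query mem[0x1c]=0xad, mem[0x11]=0xc1, mem[0x10]=0xd5, mem[0x08]=0xc1, mem[0x07]=0xd5

MEM[0x1c,0x11,0x10,0x08,0x07] = ad c1 d5 c1 d5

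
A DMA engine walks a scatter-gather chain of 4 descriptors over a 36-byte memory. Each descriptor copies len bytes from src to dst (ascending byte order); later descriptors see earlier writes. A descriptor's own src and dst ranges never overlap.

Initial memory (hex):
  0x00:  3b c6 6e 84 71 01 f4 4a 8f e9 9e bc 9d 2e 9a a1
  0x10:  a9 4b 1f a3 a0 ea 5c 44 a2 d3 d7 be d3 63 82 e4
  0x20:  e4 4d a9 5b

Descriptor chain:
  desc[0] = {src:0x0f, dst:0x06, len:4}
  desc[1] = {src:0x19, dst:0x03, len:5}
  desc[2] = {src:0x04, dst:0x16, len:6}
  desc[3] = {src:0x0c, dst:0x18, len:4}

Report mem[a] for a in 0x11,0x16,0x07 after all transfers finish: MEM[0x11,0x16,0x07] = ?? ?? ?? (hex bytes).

MEM[0x11,0x16,0x07] = 4b d7 63

  after D0: wrote 4B at 0x06 = a1a94b1f
  after D1: wrote 5B at 0x03 = d3d7bed363
  after D2: wrote 6B at 0x16 = d7bed3634b1f
  after D3: wrote 4B at 0x18 = 9d2e9aa1
query mem[0x11]=0x4b, mem[0x16]=0xd7, mem[0x07]=0x63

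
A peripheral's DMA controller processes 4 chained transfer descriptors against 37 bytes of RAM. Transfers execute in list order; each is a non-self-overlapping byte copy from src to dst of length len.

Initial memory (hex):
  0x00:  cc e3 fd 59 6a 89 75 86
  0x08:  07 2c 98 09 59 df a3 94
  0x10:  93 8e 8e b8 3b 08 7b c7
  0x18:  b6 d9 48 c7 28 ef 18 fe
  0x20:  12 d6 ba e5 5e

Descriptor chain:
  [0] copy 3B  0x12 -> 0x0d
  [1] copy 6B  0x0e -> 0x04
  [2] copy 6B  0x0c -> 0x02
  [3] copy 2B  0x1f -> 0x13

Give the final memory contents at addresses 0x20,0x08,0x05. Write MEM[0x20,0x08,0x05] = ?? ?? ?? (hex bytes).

  after D0: wrote 3B at 0x0d = 8eb83b
  after D1: wrote 6B at 0x04 = b83b938e8eb8
  after D2: wrote 6B at 0x02 = 598eb83b938e
  after D3: wrote 2B at 0x13 = fe12
query mem[0x20]=0x12, mem[0x08]=0x8e, mem[0x05]=0x3b

MEM[0x20,0x08,0x05] = 12 8e 3b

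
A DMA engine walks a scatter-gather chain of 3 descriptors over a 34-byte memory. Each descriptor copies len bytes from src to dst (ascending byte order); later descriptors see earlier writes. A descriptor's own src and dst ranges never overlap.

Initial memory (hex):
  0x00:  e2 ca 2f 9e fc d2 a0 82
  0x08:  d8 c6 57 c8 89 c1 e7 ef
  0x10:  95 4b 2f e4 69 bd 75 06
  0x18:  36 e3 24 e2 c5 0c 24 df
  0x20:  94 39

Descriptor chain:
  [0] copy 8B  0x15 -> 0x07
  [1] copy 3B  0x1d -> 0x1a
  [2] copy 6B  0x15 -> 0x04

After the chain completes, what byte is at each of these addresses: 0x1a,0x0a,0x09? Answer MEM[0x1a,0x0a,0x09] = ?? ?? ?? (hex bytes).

[0] 0x15->0x07 len=8 : bd 75 06 36 e3 24 e2 c5
[1] 0x1d->0x1a len=3 : 0c 24 df
[2] 0x15->0x04 len=6 : bd 75 06 36 e3 0c
query mem[0x1a]=0x0c, mem[0x0a]=0x36, mem[0x09]=0x0c

MEM[0x1a,0x0a,0x09] = 0c 36 0c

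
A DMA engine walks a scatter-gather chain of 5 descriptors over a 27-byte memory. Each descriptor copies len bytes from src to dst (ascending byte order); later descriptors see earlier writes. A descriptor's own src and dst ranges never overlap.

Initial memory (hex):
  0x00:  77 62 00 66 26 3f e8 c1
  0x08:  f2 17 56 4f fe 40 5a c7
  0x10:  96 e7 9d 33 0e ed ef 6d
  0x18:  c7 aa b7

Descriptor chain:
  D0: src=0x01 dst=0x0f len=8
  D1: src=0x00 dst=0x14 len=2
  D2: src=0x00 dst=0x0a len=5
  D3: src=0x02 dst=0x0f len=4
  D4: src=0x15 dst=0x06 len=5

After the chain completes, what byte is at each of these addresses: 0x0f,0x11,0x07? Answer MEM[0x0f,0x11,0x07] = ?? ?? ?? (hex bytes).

  after D0: wrote 8B at 0x0f = 620066263fe8c1f2
  after D1: wrote 2B at 0x14 = 7762
  after D2: wrote 5B at 0x0a = 7762006626
  after D3: wrote 4B at 0x0f = 0066263f
  after D4: wrote 5B at 0x06 = 62f26dc7aa
query mem[0x0f]=0x00, mem[0x11]=0x26, mem[0x07]=0xf2

MEM[0x0f,0x11,0x07] = 00 26 f2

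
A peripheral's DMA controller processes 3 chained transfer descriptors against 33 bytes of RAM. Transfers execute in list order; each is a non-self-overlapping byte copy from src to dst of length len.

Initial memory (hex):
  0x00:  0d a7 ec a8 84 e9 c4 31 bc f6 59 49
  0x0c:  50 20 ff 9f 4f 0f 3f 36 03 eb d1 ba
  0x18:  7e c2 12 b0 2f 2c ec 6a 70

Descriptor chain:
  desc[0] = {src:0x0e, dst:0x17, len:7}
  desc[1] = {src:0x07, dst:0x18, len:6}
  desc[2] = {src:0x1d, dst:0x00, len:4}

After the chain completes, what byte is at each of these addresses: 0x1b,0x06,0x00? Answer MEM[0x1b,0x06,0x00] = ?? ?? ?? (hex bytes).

MEM[0x1b,0x06,0x00] = 59 c4 50

  after D0: wrote 7B at 0x17 = ff9f4f0f3f3603
  after D1: wrote 6B at 0x18 = 31bcf6594950
  after D2: wrote 4B at 0x00 = 50ec6a70
query mem[0x1b]=0x59, mem[0x06]=0xc4, mem[0x00]=0x50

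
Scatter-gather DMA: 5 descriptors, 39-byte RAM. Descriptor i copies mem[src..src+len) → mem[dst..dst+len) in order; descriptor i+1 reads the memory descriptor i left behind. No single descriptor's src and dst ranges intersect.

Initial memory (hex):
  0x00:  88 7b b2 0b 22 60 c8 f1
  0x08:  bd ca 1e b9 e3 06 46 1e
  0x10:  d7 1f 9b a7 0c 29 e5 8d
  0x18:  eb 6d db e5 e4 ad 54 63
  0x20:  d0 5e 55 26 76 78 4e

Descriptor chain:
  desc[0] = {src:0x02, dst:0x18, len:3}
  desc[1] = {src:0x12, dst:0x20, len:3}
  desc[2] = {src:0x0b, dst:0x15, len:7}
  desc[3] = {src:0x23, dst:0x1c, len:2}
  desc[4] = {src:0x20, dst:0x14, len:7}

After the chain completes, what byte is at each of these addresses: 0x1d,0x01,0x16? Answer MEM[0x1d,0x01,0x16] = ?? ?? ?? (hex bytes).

[0] 0x02->0x18 len=3 : b2 0b 22
[1] 0x12->0x20 len=3 : 9b a7 0c
[2] 0x0b->0x15 len=7 : b9 e3 06 46 1e d7 1f
[3] 0x23->0x1c len=2 : 26 76
[4] 0x20->0x14 len=7 : 9b a7 0c 26 76 78 4e
query mem[0x1d]=0x76, mem[0x01]=0x7b, mem[0x16]=0x0c

MEM[0x1d,0x01,0x16] = 76 7b 0c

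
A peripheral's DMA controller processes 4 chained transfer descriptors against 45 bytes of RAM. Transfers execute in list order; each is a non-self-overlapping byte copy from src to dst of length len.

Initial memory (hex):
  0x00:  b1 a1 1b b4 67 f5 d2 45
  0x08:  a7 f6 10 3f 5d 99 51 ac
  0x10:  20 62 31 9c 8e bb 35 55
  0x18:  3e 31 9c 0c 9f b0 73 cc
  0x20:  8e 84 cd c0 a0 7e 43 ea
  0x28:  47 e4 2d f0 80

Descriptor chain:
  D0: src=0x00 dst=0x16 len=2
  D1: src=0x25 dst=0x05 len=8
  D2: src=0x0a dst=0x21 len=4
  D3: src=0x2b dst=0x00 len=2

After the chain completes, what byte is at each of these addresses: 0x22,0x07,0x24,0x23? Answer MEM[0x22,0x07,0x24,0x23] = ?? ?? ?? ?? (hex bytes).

D0: mem[0x16..0x17] <- [b1 a1]
D1: mem[0x05..0x0c] <- [7e 43 ea 47 e4 2d f0 80]
D2: mem[0x21..0x24] <- [2d f0 80 99]
D3: mem[0x00..0x01] <- [f0 80]
query mem[0x22]=0xf0, mem[0x07]=0xea, mem[0x24]=0x99, mem[0x23]=0x80

MEM[0x22,0x07,0x24,0x23] = f0 ea 99 80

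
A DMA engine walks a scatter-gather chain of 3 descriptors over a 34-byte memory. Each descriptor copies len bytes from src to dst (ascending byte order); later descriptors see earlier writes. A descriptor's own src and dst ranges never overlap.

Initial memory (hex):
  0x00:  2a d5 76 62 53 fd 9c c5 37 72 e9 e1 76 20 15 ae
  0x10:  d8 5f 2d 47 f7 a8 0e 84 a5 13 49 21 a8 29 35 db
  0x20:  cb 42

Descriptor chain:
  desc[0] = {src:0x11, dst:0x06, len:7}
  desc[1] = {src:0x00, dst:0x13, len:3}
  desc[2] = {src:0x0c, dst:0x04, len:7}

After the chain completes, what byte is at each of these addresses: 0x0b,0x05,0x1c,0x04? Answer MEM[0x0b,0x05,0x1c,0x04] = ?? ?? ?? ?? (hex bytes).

[0] 0x11->0x06 len=7 : 5f 2d 47 f7 a8 0e 84
[1] 0x00->0x13 len=3 : 2a d5 76
[2] 0x0c->0x04 len=7 : 84 20 15 ae d8 5f 2d
query mem[0x0b]=0x0e, mem[0x05]=0x20, mem[0x1c]=0xa8, mem[0x04]=0x84

MEM[0x0b,0x05,0x1c,0x04] = 0e 20 a8 84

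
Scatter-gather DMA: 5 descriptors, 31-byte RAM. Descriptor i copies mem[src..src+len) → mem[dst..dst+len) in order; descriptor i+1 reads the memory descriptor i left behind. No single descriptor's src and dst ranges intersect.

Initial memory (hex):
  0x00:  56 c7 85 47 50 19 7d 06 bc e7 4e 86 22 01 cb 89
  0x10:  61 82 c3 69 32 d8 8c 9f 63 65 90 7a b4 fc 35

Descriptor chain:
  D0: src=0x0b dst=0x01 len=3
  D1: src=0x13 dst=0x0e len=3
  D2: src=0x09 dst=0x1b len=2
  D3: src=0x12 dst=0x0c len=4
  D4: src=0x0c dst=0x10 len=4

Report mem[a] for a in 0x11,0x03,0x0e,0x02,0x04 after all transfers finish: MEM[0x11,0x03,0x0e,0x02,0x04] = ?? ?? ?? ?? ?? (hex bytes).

  after D0: wrote 3B at 0x01 = 862201
  after D1: wrote 3B at 0x0e = 6932d8
  after D2: wrote 2B at 0x1b = e74e
  after D3: wrote 4B at 0x0c = c36932d8
  after D4: wrote 4B at 0x10 = c36932d8
query mem[0x11]=0x69, mem[0x03]=0x01, mem[0x0e]=0x32, mem[0x02]=0x22, mem[0x04]=0x50

MEM[0x11,0x03,0x0e,0x02,0x04] = 69 01 32 22 50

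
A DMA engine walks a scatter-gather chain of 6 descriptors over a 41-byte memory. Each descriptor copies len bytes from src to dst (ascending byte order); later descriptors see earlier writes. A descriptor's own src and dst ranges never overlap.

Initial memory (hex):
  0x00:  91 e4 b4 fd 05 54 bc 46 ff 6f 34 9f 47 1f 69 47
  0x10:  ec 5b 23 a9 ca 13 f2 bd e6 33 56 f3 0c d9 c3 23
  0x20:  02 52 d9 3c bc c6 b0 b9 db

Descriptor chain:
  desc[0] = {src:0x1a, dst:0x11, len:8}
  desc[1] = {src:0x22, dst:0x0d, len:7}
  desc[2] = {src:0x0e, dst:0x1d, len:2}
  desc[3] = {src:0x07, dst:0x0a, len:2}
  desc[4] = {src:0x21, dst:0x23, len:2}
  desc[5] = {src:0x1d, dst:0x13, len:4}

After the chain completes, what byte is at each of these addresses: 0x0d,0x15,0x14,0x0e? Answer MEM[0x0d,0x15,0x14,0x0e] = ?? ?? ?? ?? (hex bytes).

D0: mem[0x11..0x18] <- [56 f3 0c d9 c3 23 02 52]
D1: mem[0x0d..0x13] <- [d9 3c bc c6 b0 b9 db]
D2: mem[0x1d..0x1e] <- [3c bc]
D3: mem[0x0a..0x0b] <- [46 ff]
D4: mem[0x23..0x24] <- [52 d9]
D5: mem[0x13..0x16] <- [3c bc 23 02]
query mem[0x0d]=0xd9, mem[0x15]=0x23, mem[0x14]=0xbc, mem[0x0e]=0x3c

MEM[0x0d,0x15,0x14,0x0e] = d9 23 bc 3c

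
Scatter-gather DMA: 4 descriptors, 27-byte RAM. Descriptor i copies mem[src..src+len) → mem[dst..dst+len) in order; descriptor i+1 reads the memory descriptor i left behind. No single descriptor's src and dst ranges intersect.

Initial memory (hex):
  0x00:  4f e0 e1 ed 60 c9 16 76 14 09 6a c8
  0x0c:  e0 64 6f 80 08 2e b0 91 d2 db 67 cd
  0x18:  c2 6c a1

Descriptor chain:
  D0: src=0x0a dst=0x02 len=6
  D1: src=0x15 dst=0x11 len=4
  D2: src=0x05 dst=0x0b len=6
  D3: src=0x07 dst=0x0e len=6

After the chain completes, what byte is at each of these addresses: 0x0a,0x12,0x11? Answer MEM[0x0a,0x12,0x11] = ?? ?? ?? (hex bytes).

  after D0: wrote 6B at 0x02 = 6ac8e0646f80
  after D1: wrote 4B at 0x11 = db67cdc2
  after D2: wrote 6B at 0x0b = 646f8014096a
  after D3: wrote 6B at 0x0e = 8014096a646f
query mem[0x0a]=0x6a, mem[0x12]=0x64, mem[0x11]=0x6a

MEM[0x0a,0x12,0x11] = 6a 64 6a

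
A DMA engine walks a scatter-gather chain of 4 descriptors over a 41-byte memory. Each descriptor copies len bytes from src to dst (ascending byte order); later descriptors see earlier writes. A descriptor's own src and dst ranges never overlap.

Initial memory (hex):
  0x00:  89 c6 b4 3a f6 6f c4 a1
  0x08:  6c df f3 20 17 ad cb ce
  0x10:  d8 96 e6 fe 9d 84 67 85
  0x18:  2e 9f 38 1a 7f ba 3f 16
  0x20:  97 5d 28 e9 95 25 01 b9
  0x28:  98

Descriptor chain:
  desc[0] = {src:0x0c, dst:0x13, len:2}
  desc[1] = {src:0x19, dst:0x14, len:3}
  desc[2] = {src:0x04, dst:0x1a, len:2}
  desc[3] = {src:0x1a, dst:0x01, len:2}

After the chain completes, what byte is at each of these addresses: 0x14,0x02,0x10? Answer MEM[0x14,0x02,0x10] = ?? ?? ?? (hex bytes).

#0 dst[0x13+2] := {0x17,0xad}
#1 dst[0x14+3] := {0x9f,0x38,0x1a}
#2 dst[0x1a+2] := {0xf6,0x6f}
#3 dst[0x01+2] := {0xf6,0x6f}
query mem[0x14]=0x9f, mem[0x02]=0x6f, mem[0x10]=0xd8

MEM[0x14,0x02,0x10] = 9f 6f d8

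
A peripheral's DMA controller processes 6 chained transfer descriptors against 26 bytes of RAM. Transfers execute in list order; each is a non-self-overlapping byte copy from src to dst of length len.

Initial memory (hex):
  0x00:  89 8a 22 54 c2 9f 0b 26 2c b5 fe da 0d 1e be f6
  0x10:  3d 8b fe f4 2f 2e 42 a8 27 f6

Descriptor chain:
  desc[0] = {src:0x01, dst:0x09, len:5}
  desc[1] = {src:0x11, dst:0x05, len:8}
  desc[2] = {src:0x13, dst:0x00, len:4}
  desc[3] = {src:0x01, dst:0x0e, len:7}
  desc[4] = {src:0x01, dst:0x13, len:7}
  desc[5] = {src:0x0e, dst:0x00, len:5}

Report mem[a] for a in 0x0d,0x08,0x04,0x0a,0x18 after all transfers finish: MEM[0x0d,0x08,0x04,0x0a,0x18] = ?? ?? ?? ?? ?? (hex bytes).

MEM[0x0d,0x08,0x04,0x0a,0x18] = 9f 2f 8b 42 fe

[0] 0x01->0x09 len=5 : 8a 22 54 c2 9f
[1] 0x11->0x05 len=8 : 8b fe f4 2f 2e 42 a8 27
[2] 0x13->0x00 len=4 : f4 2f 2e 42
[3] 0x01->0x0e len=7 : 2f 2e 42 c2 8b fe f4
[4] 0x01->0x13 len=7 : 2f 2e 42 c2 8b fe f4
[5] 0x0e->0x00 len=5 : 2f 2e 42 c2 8b
query mem[0x0d]=0x9f, mem[0x08]=0x2f, mem[0x04]=0x8b, mem[0x0a]=0x42, mem[0x18]=0xfe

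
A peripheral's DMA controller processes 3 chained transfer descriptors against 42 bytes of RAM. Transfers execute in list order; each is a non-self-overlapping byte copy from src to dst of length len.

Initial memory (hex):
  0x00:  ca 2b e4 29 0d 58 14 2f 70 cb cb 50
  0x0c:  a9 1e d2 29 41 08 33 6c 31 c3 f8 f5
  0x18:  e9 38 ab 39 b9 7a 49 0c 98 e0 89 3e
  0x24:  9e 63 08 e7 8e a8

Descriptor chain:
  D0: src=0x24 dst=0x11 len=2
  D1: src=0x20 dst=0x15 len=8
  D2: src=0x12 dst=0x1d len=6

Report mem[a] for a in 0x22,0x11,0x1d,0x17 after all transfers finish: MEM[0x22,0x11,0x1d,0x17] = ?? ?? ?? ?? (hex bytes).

MEM[0x22,0x11,0x1d,0x17] = 89 9e 63 89

  after D0: wrote 2B at 0x11 = 9e63
  after D1: wrote 8B at 0x15 = 98e0893e9e6308e7
  after D2: wrote 6B at 0x1d = 636c3198e089
query mem[0x22]=0x89, mem[0x11]=0x9e, mem[0x1d]=0x63, mem[0x17]=0x89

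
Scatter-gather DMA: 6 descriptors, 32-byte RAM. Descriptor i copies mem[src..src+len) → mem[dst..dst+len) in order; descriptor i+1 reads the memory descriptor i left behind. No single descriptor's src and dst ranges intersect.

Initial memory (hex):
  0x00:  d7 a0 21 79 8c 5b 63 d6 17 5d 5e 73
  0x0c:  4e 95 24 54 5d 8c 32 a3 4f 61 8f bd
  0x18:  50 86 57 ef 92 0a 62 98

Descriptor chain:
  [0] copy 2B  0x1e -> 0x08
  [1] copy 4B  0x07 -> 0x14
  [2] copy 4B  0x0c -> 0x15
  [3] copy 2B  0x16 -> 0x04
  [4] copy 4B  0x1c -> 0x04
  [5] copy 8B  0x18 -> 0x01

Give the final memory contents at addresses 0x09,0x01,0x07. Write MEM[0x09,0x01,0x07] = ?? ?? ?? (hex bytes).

D0: mem[0x08..0x09] <- [62 98]
D1: mem[0x14..0x17] <- [d6 62 98 5e]
D2: mem[0x15..0x18] <- [4e 95 24 54]
D3: mem[0x04..0x05] <- [95 24]
D4: mem[0x04..0x07] <- [92 0a 62 98]
D5: mem[0x01..0x08] <- [54 86 57 ef 92 0a 62 98]
query mem[0x09]=0x98, mem[0x01]=0x54, mem[0x07]=0x62

MEM[0x09,0x01,0x07] = 98 54 62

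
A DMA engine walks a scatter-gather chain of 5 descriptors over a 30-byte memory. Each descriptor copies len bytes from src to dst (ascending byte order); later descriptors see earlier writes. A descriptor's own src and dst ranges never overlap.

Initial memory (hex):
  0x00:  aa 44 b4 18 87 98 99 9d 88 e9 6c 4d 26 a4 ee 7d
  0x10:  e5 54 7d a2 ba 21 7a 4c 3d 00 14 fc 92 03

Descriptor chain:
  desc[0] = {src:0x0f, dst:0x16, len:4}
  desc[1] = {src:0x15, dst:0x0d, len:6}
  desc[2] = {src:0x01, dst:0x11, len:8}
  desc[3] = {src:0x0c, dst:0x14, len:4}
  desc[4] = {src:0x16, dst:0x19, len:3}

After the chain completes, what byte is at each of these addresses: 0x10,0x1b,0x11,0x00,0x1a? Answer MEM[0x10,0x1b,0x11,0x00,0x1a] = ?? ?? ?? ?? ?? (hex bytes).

#0 dst[0x16+4] := {0x7d,0xe5,0x54,0x7d}
#1 dst[0x0d+6] := {0x21,0x7d,0xe5,0x54,0x7d,0x14}
#2 dst[0x11+8] := {0x44,0xb4,0x18,0x87,0x98,0x99,0x9d,0x88}
#3 dst[0x14+4] := {0x26,0x21,0x7d,0xe5}
#4 dst[0x19+3] := {0x7d,0xe5,0x88}
query mem[0x10]=0x54, mem[0x1b]=0x88, mem[0x11]=0x44, mem[0x00]=0xaa, mem[0x1a]=0xe5

MEM[0x10,0x1b,0x11,0x00,0x1a] = 54 88 44 aa e5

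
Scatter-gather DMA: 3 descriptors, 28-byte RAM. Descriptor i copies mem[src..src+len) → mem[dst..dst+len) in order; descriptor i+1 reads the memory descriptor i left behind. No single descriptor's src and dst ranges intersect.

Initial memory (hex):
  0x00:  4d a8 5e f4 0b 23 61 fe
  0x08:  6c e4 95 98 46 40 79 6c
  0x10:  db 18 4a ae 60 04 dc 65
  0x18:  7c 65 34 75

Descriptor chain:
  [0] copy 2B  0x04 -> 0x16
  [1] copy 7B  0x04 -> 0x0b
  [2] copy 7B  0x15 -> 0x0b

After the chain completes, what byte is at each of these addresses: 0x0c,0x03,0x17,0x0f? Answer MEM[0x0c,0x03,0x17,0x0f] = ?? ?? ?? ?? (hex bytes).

MEM[0x0c,0x03,0x17,0x0f] = 0b f4 23 65

[0] 0x04->0x16 len=2 : 0b 23
[1] 0x04->0x0b len=7 : 0b 23 61 fe 6c e4 95
[2] 0x15->0x0b len=7 : 04 0b 23 7c 65 34 75
query mem[0x0c]=0x0b, mem[0x03]=0xf4, mem[0x17]=0x23, mem[0x0f]=0x65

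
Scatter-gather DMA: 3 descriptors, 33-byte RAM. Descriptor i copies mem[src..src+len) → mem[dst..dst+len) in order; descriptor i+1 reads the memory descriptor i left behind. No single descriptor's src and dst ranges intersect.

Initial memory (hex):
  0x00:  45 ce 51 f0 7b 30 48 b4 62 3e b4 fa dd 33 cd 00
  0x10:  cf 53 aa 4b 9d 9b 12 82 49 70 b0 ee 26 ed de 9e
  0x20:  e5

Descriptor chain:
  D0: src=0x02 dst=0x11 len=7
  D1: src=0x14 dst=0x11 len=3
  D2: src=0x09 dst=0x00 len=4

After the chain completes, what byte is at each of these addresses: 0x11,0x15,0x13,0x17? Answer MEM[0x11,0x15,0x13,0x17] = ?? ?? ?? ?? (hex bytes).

MEM[0x11,0x15,0x13,0x17] = 30 48 b4 62

#0 dst[0x11+7] := {0x51,0xf0,0x7b,0x30,0x48,0xb4,0x62}
#1 dst[0x11+3] := {0x30,0x48,0xb4}
#2 dst[0x00+4] := {0x3e,0xb4,0xfa,0xdd}
query mem[0x11]=0x30, mem[0x15]=0x48, mem[0x13]=0xb4, mem[0x17]=0x62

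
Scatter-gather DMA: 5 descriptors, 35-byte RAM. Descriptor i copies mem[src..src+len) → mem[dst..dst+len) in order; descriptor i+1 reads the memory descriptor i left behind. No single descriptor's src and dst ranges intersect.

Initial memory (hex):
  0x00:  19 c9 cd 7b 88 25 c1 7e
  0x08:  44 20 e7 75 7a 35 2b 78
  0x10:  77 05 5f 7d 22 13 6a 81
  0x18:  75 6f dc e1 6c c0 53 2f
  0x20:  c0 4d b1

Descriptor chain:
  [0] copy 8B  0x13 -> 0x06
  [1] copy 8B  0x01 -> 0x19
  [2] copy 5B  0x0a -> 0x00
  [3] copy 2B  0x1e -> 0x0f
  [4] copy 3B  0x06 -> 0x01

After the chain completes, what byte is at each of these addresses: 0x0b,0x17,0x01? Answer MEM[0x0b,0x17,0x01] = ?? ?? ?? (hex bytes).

MEM[0x0b,0x17,0x01] = 75 81 7d

D0: mem[0x06..0x0d] <- [7d 22 13 6a 81 75 6f dc]
D1: mem[0x19..0x20] <- [c9 cd 7b 88 25 7d 22 13]
D2: mem[0x00..0x04] <- [81 75 6f dc 2b]
D3: mem[0x0f..0x10] <- [7d 22]
D4: mem[0x01..0x03] <- [7d 22 13]
query mem[0x0b]=0x75, mem[0x17]=0x81, mem[0x01]=0x7d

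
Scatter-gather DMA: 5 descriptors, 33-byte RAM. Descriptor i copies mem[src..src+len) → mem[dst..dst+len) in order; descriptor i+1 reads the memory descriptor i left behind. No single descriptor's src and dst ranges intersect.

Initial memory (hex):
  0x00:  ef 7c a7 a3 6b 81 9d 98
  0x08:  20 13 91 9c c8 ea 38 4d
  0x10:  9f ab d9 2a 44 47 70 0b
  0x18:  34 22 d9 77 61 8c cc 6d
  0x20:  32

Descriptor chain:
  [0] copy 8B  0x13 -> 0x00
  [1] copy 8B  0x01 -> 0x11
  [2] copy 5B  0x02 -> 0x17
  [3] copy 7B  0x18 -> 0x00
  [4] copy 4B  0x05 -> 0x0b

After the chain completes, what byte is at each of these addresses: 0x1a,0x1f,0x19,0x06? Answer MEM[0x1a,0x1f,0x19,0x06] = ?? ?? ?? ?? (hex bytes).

D0: mem[0x00..0x07] <- [2a 44 47 70 0b 34 22 d9]
D1: mem[0x11..0x18] <- [44 47 70 0b 34 22 d9 20]
D2: mem[0x17..0x1b] <- [47 70 0b 34 22]
D3: mem[0x00..0x06] <- [70 0b 34 22 61 8c cc]
D4: mem[0x0b..0x0e] <- [8c cc d9 20]
query mem[0x1a]=0x34, mem[0x1f]=0x6d, mem[0x19]=0x0b, mem[0x06]=0xcc

MEM[0x1a,0x1f,0x19,0x06] = 34 6d 0b cc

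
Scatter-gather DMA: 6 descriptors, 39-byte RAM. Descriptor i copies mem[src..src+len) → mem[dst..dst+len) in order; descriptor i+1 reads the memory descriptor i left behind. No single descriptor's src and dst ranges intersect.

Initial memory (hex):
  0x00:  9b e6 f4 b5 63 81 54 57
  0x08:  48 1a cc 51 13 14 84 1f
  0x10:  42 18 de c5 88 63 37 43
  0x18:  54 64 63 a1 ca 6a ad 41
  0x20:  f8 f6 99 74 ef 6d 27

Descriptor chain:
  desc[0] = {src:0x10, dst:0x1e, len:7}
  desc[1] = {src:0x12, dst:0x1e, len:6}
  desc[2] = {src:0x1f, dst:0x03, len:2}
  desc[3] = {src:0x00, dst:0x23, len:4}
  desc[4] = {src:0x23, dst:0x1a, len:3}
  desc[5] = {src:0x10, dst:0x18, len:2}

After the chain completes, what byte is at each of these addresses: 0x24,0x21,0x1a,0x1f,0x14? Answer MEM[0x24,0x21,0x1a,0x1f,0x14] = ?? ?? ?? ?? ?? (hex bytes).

[0] 0x10->0x1e len=7 : 42 18 de c5 88 63 37
[1] 0x12->0x1e len=6 : de c5 88 63 37 43
[2] 0x1f->0x03 len=2 : c5 88
[3] 0x00->0x23 len=4 : 9b e6 f4 c5
[4] 0x23->0x1a len=3 : 9b e6 f4
[5] 0x10->0x18 len=2 : 42 18
query mem[0x24]=0xe6, mem[0x21]=0x63, mem[0x1a]=0x9b, mem[0x1f]=0xc5, mem[0x14]=0x88

MEM[0x24,0x21,0x1a,0x1f,0x14] = e6 63 9b c5 88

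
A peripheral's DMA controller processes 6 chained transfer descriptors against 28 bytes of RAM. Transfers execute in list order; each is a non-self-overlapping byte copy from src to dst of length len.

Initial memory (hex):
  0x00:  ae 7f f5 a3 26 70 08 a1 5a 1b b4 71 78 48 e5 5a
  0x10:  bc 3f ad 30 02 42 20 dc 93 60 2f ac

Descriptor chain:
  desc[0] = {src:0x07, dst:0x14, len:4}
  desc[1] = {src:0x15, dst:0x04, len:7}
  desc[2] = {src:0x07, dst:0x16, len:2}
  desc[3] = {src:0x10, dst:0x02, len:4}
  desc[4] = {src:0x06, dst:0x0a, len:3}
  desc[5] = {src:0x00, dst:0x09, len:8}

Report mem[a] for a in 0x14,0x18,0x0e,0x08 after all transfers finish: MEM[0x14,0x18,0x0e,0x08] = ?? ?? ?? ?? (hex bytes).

MEM[0x14,0x18,0x0e,0x08] = a1 93 30 60

#0 dst[0x14+4] := {0xa1,0x5a,0x1b,0xb4}
#1 dst[0x04+7] := {0x5a,0x1b,0xb4,0x93,0x60,0x2f,0xac}
#2 dst[0x16+2] := {0x93,0x60}
#3 dst[0x02+4] := {0xbc,0x3f,0xad,0x30}
#4 dst[0x0a+3] := {0xb4,0x93,0x60}
#5 dst[0x09+8] := {0xae,0x7f,0xbc,0x3f,0xad,0x30,0xb4,0x93}
query mem[0x14]=0xa1, mem[0x18]=0x93, mem[0x0e]=0x30, mem[0x08]=0x60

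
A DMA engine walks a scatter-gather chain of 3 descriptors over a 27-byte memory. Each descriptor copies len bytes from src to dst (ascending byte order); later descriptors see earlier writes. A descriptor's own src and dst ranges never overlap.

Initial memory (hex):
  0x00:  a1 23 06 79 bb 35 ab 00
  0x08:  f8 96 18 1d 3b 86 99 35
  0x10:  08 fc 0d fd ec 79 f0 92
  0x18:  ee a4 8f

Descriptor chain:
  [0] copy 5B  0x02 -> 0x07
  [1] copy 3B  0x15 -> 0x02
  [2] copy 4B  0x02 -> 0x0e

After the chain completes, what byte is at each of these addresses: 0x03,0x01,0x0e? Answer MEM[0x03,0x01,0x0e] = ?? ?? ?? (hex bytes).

MEM[0x03,0x01,0x0e] = f0 23 79

D0: mem[0x07..0x0b] <- [06 79 bb 35 ab]
D1: mem[0x02..0x04] <- [79 f0 92]
D2: mem[0x0e..0x11] <- [79 f0 92 35]
query mem[0x03]=0xf0, mem[0x01]=0x23, mem[0x0e]=0x79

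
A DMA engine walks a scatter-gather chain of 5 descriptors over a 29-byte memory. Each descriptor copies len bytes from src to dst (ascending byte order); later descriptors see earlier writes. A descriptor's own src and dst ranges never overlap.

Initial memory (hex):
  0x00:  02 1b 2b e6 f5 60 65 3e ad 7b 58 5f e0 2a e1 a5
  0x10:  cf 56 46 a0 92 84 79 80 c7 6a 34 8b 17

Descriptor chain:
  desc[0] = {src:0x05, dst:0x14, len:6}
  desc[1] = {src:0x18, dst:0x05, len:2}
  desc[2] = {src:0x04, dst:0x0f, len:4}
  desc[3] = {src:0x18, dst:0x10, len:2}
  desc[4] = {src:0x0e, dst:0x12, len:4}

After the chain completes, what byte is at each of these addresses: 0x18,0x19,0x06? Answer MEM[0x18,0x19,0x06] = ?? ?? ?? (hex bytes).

MEM[0x18,0x19,0x06] = 7b 58 58

[0] 0x05->0x14 len=6 : 60 65 3e ad 7b 58
[1] 0x18->0x05 len=2 : 7b 58
[2] 0x04->0x0f len=4 : f5 7b 58 3e
[3] 0x18->0x10 len=2 : 7b 58
[4] 0x0e->0x12 len=4 : e1 f5 7b 58
query mem[0x18]=0x7b, mem[0x19]=0x58, mem[0x06]=0x58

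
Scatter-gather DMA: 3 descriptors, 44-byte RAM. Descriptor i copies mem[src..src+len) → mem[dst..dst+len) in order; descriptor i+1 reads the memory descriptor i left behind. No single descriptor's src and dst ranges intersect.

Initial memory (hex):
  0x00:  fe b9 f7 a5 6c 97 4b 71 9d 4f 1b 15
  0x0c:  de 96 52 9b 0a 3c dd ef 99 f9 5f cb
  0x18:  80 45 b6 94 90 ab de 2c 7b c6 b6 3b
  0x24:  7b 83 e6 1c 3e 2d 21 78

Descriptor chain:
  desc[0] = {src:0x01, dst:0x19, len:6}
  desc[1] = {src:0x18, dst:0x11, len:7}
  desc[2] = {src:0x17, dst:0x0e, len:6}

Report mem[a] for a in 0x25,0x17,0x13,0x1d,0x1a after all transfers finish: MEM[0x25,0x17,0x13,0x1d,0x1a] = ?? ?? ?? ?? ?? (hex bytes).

[0] 0x01->0x19 len=6 : b9 f7 a5 6c 97 4b
[1] 0x18->0x11 len=7 : 80 b9 f7 a5 6c 97 4b
[2] 0x17->0x0e len=6 : 4b 80 b9 f7 a5 6c
query mem[0x25]=0x83, mem[0x17]=0x4b, mem[0x13]=0x6c, mem[0x1d]=0x97, mem[0x1a]=0xf7

MEM[0x25,0x17,0x13,0x1d,0x1a] = 83 4b 6c 97 f7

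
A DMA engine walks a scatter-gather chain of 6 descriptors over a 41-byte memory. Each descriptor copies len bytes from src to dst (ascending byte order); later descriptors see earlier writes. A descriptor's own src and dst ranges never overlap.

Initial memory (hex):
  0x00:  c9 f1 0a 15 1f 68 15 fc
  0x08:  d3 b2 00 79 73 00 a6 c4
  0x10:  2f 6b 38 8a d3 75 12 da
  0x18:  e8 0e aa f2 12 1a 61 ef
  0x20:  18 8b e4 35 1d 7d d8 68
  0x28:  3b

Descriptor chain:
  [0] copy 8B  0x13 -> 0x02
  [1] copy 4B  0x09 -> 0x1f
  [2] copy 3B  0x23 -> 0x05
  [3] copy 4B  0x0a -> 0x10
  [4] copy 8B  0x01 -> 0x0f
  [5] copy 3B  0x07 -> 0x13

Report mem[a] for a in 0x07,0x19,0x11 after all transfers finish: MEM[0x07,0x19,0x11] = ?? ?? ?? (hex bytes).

MEM[0x07,0x19,0x11] = 7d 0e d3

[0] 0x13->0x02 len=8 : 8a d3 75 12 da e8 0e aa
[1] 0x09->0x1f len=4 : aa 00 79 73
[2] 0x23->0x05 len=3 : 35 1d 7d
[3] 0x0a->0x10 len=4 : 00 79 73 00
[4] 0x01->0x0f len=8 : f1 8a d3 75 35 1d 7d 0e
[5] 0x07->0x13 len=3 : 7d 0e aa
query mem[0x07]=0x7d, mem[0x19]=0x0e, mem[0x11]=0xd3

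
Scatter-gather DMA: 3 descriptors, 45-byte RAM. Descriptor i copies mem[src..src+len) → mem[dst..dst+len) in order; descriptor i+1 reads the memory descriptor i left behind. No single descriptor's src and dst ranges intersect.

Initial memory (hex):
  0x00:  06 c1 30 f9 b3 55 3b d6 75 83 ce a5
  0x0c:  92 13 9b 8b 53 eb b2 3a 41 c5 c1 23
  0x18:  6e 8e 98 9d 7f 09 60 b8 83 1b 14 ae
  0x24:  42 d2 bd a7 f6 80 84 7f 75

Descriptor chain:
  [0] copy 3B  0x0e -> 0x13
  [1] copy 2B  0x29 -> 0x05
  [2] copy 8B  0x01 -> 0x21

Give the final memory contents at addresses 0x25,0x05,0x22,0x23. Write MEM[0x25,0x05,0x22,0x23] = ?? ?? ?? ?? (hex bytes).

D0: mem[0x13..0x15] <- [9b 8b 53]
D1: mem[0x05..0x06] <- [80 84]
D2: mem[0x21..0x28] <- [c1 30 f9 b3 80 84 d6 75]
query mem[0x25]=0x80, mem[0x05]=0x80, mem[0x22]=0x30, mem[0x23]=0xf9

MEM[0x25,0x05,0x22,0x23] = 80 80 30 f9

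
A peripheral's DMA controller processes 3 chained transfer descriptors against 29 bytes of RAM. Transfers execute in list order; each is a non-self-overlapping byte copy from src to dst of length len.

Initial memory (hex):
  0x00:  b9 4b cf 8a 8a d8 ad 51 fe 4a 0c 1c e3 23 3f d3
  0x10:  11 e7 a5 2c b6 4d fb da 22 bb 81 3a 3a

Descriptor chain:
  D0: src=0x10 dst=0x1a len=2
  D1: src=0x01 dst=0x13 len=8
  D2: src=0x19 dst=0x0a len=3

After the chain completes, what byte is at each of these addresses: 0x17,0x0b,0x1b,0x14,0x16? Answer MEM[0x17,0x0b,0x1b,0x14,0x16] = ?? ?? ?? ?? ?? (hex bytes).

#0 dst[0x1a+2] := {0x11,0xe7}
#1 dst[0x13+8] := {0x4b,0xcf,0x8a,0x8a,0xd8,0xad,0x51,0xfe}
#2 dst[0x0a+3] := {0x51,0xfe,0xe7}
query mem[0x17]=0xd8, mem[0x0b]=0xfe, mem[0x1b]=0xe7, mem[0x14]=0xcf, mem[0x16]=0x8a

MEM[0x17,0x0b,0x1b,0x14,0x16] = d8 fe e7 cf 8a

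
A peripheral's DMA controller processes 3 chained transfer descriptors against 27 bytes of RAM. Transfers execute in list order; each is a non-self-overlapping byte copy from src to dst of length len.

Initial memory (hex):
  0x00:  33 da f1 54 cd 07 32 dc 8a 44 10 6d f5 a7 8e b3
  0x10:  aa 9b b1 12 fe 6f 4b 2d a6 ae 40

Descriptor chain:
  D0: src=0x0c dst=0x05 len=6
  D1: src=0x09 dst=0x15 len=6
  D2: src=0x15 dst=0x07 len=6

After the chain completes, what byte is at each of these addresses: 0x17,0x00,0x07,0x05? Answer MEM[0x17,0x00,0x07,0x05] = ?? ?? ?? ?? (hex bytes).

D0: mem[0x05..0x0a] <- [f5 a7 8e b3 aa 9b]
D1: mem[0x15..0x1a] <- [aa 9b 6d f5 a7 8e]
D2: mem[0x07..0x0c] <- [aa 9b 6d f5 a7 8e]
query mem[0x17]=0x6d, mem[0x00]=0x33, mem[0x07]=0xaa, mem[0x05]=0xf5

MEM[0x17,0x00,0x07,0x05] = 6d 33 aa f5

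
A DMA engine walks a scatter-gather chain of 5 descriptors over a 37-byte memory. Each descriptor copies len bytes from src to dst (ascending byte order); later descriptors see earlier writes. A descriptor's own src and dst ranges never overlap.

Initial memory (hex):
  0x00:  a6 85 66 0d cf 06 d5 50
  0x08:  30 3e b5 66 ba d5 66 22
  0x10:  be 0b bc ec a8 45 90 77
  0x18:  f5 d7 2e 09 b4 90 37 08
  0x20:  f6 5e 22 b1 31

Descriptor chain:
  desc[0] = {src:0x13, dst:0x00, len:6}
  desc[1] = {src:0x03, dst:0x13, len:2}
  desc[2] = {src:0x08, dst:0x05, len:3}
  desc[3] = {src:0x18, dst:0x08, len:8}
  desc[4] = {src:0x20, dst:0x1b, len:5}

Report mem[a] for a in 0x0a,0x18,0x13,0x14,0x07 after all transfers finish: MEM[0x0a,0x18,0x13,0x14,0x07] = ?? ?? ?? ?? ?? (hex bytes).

#0 dst[0x00+6] := {0xec,0xa8,0x45,0x90,0x77,0xf5}
#1 dst[0x13+2] := {0x90,0x77}
#2 dst[0x05+3] := {0x30,0x3e,0xb5}
#3 dst[0x08+8] := {0xf5,0xd7,0x2e,0x09,0xb4,0x90,0x37,0x08}
#4 dst[0x1b+5] := {0xf6,0x5e,0x22,0xb1,0x31}
query mem[0x0a]=0x2e, mem[0x18]=0xf5, mem[0x13]=0x90, mem[0x14]=0x77, mem[0x07]=0xb5

MEM[0x0a,0x18,0x13,0x14,0x07] = 2e f5 90 77 b5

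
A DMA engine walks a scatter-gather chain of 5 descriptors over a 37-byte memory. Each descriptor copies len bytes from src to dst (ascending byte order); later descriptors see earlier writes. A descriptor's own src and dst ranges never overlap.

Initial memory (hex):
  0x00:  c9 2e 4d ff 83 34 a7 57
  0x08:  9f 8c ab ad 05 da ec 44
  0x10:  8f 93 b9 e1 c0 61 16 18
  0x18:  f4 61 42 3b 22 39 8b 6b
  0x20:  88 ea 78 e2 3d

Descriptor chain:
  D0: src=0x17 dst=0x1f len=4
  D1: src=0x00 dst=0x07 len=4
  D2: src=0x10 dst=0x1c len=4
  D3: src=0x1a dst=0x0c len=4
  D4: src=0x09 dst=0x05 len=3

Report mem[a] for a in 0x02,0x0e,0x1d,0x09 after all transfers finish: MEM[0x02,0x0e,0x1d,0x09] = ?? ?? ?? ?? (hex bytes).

MEM[0x02,0x0e,0x1d,0x09] = 4d 8f 93 4d

D0: mem[0x1f..0x22] <- [18 f4 61 42]
D1: mem[0x07..0x0a] <- [c9 2e 4d ff]
D2: mem[0x1c..0x1f] <- [8f 93 b9 e1]
D3: mem[0x0c..0x0f] <- [42 3b 8f 93]
D4: mem[0x05..0x07] <- [4d ff ad]
query mem[0x02]=0x4d, mem[0x0e]=0x8f, mem[0x1d]=0x93, mem[0x09]=0x4d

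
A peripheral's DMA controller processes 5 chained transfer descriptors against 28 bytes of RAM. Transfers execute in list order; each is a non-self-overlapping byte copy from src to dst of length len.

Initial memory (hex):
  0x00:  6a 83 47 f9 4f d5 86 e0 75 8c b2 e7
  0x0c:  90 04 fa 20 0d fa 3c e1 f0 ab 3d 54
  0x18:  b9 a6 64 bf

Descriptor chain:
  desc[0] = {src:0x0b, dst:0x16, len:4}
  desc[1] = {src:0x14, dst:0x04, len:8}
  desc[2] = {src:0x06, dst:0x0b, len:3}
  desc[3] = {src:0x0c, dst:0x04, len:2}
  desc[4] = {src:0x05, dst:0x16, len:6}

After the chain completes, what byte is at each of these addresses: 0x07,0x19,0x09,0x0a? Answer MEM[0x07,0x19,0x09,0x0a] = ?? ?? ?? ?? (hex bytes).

MEM[0x07,0x19,0x09,0x0a] = 90 04 fa 64

D0: mem[0x16..0x19] <- [e7 90 04 fa]
D1: mem[0x04..0x0b] <- [f0 ab e7 90 04 fa 64 bf]
D2: mem[0x0b..0x0d] <- [e7 90 04]
D3: mem[0x04..0x05] <- [90 04]
D4: mem[0x16..0x1b] <- [04 e7 90 04 fa 64]
query mem[0x07]=0x90, mem[0x19]=0x04, mem[0x09]=0xfa, mem[0x0a]=0x64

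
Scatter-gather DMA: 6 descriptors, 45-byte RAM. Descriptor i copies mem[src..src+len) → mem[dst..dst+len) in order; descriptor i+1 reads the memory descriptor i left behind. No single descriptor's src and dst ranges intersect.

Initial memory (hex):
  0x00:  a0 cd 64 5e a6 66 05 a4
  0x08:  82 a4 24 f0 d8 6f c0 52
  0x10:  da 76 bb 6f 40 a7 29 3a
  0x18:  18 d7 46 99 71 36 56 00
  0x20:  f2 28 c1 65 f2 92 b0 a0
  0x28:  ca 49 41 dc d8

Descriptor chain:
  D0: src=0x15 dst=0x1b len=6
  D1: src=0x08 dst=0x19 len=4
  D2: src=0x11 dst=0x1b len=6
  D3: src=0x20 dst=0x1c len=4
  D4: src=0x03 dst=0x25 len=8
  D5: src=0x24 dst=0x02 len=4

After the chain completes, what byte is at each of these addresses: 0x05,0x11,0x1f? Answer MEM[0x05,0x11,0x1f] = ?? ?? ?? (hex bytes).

  after D0: wrote 6B at 0x1b = a7293a18d746
  after D1: wrote 4B at 0x19 = 82a424f0
  after D2: wrote 6B at 0x1b = 76bb6f40a729
  after D3: wrote 4B at 0x1c = 2928c165
  after D4: wrote 8B at 0x25 = 5ea66605a482a424
  after D5: wrote 4B at 0x02 = f25ea666
query mem[0x05]=0x66, mem[0x11]=0x76, mem[0x1f]=0x65

MEM[0x05,0x11,0x1f] = 66 76 65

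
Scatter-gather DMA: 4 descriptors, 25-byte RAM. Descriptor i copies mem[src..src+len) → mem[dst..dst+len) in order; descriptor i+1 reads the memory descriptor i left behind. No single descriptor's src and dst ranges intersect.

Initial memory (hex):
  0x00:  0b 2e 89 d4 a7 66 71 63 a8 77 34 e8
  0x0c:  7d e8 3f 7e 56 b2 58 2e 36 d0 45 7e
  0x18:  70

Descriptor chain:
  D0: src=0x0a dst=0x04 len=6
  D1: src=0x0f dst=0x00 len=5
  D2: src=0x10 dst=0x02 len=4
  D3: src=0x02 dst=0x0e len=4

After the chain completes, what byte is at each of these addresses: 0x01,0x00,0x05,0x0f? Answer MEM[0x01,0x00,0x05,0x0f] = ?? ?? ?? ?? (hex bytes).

#0 dst[0x04+6] := {0x34,0xe8,0x7d,0xe8,0x3f,0x7e}
#1 dst[0x00+5] := {0x7e,0x56,0xb2,0x58,0x2e}
#2 dst[0x02+4] := {0x56,0xb2,0x58,0x2e}
#3 dst[0x0e+4] := {0x56,0xb2,0x58,0x2e}
query mem[0x01]=0x56, mem[0x00]=0x7e, mem[0x05]=0x2e, mem[0x0f]=0xb2

MEM[0x01,0x00,0x05,0x0f] = 56 7e 2e b2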